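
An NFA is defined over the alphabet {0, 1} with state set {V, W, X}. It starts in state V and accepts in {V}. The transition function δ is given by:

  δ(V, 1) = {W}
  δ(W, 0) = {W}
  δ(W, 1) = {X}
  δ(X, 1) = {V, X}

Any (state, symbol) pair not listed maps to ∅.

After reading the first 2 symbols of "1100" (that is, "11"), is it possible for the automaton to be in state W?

No

Start in {V}.
Read '1': V→{W}; now {W}.
Read '1': W→{X}; now {X}.
State W is not in {X}.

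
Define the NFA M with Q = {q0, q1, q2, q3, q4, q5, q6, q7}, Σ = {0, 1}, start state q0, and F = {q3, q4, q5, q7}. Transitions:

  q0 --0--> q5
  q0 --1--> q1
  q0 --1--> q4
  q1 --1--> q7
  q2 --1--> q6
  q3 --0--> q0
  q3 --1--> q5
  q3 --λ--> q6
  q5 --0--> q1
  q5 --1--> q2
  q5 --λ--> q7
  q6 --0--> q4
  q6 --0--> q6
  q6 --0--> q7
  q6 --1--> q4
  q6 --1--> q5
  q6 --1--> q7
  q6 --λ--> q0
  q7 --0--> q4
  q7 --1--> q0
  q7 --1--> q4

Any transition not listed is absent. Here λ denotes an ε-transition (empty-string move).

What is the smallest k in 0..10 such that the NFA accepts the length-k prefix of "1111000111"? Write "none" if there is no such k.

1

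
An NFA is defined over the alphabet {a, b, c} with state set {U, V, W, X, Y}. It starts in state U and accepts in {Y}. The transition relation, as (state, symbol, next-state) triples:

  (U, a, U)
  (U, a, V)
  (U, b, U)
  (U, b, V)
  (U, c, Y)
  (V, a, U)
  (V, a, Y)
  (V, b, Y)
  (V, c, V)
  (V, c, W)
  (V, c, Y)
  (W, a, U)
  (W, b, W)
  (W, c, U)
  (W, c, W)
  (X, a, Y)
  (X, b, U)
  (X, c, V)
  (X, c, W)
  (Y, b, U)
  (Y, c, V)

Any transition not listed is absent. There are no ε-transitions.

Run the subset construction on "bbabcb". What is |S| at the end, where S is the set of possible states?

3

Start in {U}.
Read 'b': {U} → {U, V}.
Read 'b': {U, V} → {U, V, Y}.
Read 'a': {U, V, Y} → {U, V, Y}.
Read 'b': {U, V, Y} → {U, V, Y}.
Read 'c': {U, V, Y} → {V, W, Y}.
Read 'b': {V, W, Y} → {U, W, Y}.
That set has 3 states.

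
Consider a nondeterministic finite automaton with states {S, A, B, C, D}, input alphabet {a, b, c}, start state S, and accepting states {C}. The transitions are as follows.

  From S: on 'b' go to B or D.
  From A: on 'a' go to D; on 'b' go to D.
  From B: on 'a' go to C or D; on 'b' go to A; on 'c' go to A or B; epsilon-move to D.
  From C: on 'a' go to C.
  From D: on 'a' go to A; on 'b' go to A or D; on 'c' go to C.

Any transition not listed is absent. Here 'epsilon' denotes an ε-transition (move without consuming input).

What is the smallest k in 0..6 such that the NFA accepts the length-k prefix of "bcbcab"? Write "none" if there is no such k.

2

Start in {S}.
Read 'b': S→{B, D}; now {B, D}.
Read 'c': B→{A, B}, D→{C}; union {A, B, C}; ε-closure = {A, B, C, D}.
None of the earlier sets intersect F, but {A, B, C, D} does.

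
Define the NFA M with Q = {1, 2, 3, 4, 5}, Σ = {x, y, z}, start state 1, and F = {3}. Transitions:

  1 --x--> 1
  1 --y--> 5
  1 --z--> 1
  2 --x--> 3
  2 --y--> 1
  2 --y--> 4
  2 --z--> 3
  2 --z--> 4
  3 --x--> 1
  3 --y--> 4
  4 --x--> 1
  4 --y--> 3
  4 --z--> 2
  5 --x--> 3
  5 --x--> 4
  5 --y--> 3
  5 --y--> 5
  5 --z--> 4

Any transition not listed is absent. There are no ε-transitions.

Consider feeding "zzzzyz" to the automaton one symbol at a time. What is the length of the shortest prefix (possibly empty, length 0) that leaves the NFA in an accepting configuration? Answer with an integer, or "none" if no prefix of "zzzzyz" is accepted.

Start in {1}.
Read 'z': {1} → {1}.
Read 'z': {1} → {1}.
Read 'z': {1} → {1}.
Read 'z': {1} → {1}.
Read 'y': {1} → {5}.
Read 'z': {5} → {4}.
No reachable set along the way intersects F.

none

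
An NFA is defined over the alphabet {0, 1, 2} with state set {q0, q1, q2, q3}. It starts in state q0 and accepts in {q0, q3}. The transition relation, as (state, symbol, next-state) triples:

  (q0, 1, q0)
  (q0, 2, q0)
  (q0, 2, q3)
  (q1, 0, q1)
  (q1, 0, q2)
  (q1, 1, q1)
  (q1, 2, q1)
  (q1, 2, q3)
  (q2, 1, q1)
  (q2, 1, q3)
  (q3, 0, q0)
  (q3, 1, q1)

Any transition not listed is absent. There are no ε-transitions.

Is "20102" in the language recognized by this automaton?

Start in {q0}.
Read '2': q0→{q0, q3}; now {q0, q3}.
Read '0': q0→∅, q3→{q0}; now {q0}.
Read '1': q0→{q0}; now {q0}.
Read '0': q0→∅; now ∅.
The set is empty and remains empty for the remaining 1 symbol.
The final set ∅ contains no accepting state.

No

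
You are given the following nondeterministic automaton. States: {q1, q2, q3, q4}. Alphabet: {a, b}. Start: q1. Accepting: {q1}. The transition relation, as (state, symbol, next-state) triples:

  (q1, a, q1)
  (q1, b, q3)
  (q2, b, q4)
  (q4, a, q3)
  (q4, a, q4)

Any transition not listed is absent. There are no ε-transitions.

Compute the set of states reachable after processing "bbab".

∅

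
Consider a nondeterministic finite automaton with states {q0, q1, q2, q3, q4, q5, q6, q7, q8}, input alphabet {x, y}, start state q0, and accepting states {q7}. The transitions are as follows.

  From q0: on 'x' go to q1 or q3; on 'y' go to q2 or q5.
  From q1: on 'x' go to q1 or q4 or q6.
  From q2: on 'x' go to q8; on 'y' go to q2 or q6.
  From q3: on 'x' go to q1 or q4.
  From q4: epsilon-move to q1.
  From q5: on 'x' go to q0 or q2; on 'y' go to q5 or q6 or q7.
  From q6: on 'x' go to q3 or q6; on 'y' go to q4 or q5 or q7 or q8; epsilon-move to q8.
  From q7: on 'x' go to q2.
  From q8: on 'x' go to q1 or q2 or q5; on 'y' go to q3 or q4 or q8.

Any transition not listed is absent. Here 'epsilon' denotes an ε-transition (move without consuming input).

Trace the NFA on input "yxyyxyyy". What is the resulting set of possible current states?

Start in {q0}.
Read 'y': q0→{q2, q5}; now {q2, q5}.
Read 'x': q2→{q8}, q5→{q0, q2}; now {q0, q2, q8}.
Read 'y': q0→{q2, q5}, q2→{q2, q6}, q8→{q3, q4, q8}; union {q2, q3, q4, q5, q6, q8}; ε-closure = {q1, q2, q3, q4, q5, q6, q8}.
Read 'y': q1→∅, q2→{q2, q6}, q3→∅, q4→∅, q5→{q5, q6, q7}, q6→{q4, q5, q7, q8}, q8→{q3, q4, q8}; union {q2, q3, q4, q5, q6, q7, q8}; ε-closure = {q1, q2, q3, q4, q5, q6, q7, q8}.
Read 'x': q1→{q1, q4, q6}, q2→{q8}, q3→{q1, q4}, q4→∅, q5→{q0, q2}, q6→{q3, q6}, q7→{q2}, q8→{q1, q2, q5}; now {q0, q1, q2, q3, q4, q5, q6, q8}.
Read 'y': q0→{q2, q5}, q1→∅, q2→{q2, q6}, q3→∅, q4→∅, q5→{q5, q6, q7}, q6→{q4, q5, q7, q8}, q8→{q3, q4, q8}; union {q2, q3, q4, q5, q6, q7, q8}; ε-closure = {q1, q2, q3, q4, q5, q6, q7, q8}.
Read 'y': q1→∅, q2→{q2, q6}, q3→∅, q4→∅, q5→{q5, q6, q7}, q6→{q4, q5, q7, q8}, q7→∅, q8→{q3, q4, q8}; union {q2, q3, q4, q5, q6, q7, q8}; ε-closure = {q1, q2, q3, q4, q5, q6, q7, q8}.
Read 'y': q1→∅, q2→{q2, q6}, q3→∅, q4→∅, q5→{q5, q6, q7}, q6→{q4, q5, q7, q8}, q7→∅, q8→{q3, q4, q8}; union {q2, q3, q4, q5, q6, q7, q8}; ε-closure = {q1, q2, q3, q4, q5, q6, q7, q8}.

{q1, q2, q3, q4, q5, q6, q7, q8}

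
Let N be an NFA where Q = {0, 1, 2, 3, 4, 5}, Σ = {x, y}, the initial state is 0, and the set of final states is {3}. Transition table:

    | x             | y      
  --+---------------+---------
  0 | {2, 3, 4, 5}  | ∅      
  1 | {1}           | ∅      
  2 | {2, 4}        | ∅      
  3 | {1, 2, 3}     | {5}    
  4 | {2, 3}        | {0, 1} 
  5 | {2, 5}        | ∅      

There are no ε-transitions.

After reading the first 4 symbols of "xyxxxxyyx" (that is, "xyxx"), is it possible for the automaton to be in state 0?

Start in {0}.
Read 'x': 0→{2, 3, 4, 5}; now {2, 3, 4, 5}.
Read 'y': 2→∅, 3→{5}, 4→{0, 1}, 5→∅; now {0, 1, 5}.
Read 'x': 0→{2, 3, 4, 5}, 1→{1}, 5→{2, 5}; now {1, 2, 3, 4, 5}.
Read 'x': 1→{1}, 2→{2, 4}, 3→{1, 2, 3}, 4→{2, 3}, 5→{2, 5}; now {1, 2, 3, 4, 5}.
State 0 is not in {1, 2, 3, 4, 5}.

No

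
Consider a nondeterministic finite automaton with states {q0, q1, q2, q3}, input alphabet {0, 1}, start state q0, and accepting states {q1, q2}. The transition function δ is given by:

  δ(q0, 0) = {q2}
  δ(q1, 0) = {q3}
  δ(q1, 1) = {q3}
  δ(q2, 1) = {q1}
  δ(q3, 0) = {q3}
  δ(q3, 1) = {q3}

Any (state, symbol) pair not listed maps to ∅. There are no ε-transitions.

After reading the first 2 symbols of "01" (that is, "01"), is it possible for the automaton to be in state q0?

No

Start in {q0}.
Read '0': q0→{q2}; now {q2}.
Read '1': q2→{q1}; now {q1}.
State q0 is not in {q1}.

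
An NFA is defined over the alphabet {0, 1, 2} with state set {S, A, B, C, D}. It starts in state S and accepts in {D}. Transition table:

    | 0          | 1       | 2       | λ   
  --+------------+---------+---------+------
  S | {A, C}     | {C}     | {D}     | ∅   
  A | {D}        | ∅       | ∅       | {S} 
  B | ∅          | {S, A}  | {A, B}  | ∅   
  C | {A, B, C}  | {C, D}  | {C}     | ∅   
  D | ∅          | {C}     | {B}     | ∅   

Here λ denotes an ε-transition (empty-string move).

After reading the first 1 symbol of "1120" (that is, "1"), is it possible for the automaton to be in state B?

No

Start in {S}.
Read '1': S→{C}; now {C}.
State B is not in {C}.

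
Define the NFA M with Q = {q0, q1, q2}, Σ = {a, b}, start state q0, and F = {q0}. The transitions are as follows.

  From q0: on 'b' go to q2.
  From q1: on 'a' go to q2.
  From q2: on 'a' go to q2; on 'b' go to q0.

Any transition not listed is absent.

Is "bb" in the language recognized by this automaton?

Yes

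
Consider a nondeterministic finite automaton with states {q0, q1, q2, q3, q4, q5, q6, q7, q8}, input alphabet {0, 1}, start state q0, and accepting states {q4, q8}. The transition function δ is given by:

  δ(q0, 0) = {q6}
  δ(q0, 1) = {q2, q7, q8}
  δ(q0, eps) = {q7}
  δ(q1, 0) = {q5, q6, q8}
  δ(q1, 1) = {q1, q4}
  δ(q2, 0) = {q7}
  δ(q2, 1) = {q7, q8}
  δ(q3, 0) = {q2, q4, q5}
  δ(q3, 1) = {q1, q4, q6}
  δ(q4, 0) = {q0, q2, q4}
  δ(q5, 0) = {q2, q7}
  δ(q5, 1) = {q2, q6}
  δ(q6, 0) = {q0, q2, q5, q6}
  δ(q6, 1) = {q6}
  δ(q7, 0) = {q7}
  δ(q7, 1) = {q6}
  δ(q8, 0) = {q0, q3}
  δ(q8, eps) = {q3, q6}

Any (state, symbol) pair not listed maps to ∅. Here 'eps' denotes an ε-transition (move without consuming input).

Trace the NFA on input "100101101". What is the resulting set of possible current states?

Start: ε-closure({q0}) = {q0, q7}.
Read '1': {q0, q7} → {q2, q3, q6, q7, q8}.
Read '0': {q2, q3, q6, q7, q8} → {q0, q2, q3, q4, q5, q6, q7}.
Read '0': {q0, q2, q3, q4, q5, q6, q7} → {q0, q2, q4, q5, q6, q7}.
Read '1': {q0, q2, q4, q5, q6, q7} → {q2, q3, q6, q7, q8}.
Read '0': {q2, q3, q6, q7, q8} → {q0, q2, q3, q4, q5, q6, q7}.
Read '1': {q0, q2, q3, q4, q5, q6, q7} → {q1, q2, q3, q4, q6, q7, q8}.
Read '1': {q1, q2, q3, q4, q6, q7, q8} → {q1, q3, q4, q6, q7, q8}.
Read '0': {q1, q3, q4, q6, q7, q8} → {q0, q2, q3, q4, q5, q6, q7, q8}.
Read '1': {q0, q2, q3, q4, q5, q6, q7, q8} → {q1, q2, q3, q4, q6, q7, q8}.

{q1, q2, q3, q4, q6, q7, q8}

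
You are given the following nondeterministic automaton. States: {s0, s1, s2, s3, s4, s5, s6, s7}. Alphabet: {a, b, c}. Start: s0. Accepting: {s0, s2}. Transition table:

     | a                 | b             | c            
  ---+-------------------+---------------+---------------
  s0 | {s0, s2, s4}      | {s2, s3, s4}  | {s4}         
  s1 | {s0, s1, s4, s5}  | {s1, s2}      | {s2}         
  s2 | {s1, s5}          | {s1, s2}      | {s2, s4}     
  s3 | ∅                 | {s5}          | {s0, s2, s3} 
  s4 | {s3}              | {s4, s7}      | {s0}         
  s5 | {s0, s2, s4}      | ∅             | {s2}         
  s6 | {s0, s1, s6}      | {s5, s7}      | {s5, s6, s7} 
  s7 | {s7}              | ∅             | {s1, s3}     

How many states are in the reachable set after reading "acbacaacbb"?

5

Start in {s0}.
Read 'a': {s0} → {s0, s2, s4}.
Read 'c': {s0, s2, s4} → {s0, s2, s4}.
Read 'b': {s0, s2, s4} → {s1, s2, s3, s4, s7}.
Read 'a': {s1, s2, s3, s4, s7} → {s0, s1, s3, s4, s5, s7}.
Read 'c': {s0, s1, s3, s4, s5, s7} → {s0, s1, s2, s3, s4}.
Read 'a': {s0, s1, s2, s3, s4} → {s0, s1, s2, s3, s4, s5}.
Read 'a': {s0, s1, s2, s3, s4, s5} → {s0, s1, s2, s3, s4, s5}.
Read 'c': {s0, s1, s2, s3, s4, s5} → {s0, s2, s3, s4}.
Read 'b': {s0, s2, s3, s4} → {s1, s2, s3, s4, s5, s7}.
Read 'b': {s1, s2, s3, s4, s5, s7} → {s1, s2, s4, s5, s7}.
That set has 5 states.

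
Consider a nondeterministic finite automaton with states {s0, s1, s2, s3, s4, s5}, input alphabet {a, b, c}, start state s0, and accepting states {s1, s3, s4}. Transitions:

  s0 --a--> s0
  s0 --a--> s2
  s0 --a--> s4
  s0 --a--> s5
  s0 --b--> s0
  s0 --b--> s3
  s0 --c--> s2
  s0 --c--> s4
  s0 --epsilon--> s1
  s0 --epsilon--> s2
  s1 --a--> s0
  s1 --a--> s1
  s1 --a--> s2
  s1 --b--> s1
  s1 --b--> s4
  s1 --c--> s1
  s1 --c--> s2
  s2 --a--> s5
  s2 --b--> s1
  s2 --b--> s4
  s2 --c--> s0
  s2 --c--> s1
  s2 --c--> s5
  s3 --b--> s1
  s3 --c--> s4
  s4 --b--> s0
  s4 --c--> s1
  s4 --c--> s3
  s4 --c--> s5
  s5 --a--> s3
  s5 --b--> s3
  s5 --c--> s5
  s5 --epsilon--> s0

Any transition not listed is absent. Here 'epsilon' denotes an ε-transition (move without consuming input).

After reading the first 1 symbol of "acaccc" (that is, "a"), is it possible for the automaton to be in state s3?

Start: ε-closure({s0}) = {s0, s1, s2}.
Read 'a': {s0, s1, s2} → {s0, s1, s2, s4, s5}.
State s3 is not in {s0, s1, s2, s4, s5}.

No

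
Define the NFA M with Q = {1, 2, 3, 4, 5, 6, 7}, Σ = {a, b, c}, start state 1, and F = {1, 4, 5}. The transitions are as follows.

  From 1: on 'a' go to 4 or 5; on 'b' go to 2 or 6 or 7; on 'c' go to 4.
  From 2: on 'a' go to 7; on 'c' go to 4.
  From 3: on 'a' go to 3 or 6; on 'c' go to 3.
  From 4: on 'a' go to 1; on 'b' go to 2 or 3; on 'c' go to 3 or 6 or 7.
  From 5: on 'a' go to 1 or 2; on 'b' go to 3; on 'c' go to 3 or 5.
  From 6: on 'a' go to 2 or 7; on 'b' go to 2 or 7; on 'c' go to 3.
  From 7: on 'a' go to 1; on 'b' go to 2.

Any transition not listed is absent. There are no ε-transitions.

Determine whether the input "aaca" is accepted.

Start in {1}.
Read 'a': {1} → {4, 5}.
Read 'a': {4, 5} → {1, 2}.
Read 'c': {1, 2} → {4}.
Read 'a': {4} → {1}.
The final set {1} contains the accepting state 1.

Yes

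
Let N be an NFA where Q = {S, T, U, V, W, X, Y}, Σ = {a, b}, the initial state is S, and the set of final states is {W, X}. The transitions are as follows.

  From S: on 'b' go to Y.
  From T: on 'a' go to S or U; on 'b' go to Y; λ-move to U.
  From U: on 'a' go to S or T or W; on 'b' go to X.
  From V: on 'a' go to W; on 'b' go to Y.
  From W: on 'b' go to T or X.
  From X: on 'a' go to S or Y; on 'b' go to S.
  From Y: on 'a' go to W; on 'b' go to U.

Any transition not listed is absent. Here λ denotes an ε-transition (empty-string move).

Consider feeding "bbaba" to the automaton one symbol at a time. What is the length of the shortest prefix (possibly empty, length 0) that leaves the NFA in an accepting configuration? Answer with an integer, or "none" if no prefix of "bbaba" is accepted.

Start in {S}.
Read 'b': {S} → {Y}.
Read 'b': {Y} → {U}.
Read 'a': {U} → {S, T, U, W}.
None of the earlier sets intersect F, but {S, T, U, W} does.

3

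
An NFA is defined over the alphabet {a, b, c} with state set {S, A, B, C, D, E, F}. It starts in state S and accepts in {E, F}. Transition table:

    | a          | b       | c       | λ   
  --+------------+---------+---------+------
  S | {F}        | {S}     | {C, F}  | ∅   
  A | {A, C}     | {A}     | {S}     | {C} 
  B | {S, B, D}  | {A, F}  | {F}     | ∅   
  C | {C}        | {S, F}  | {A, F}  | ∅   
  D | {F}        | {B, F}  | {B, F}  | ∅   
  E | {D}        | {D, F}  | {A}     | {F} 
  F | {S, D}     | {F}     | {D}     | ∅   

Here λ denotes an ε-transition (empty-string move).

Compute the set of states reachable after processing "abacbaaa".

{S, A, C, D, F}

Start in {S}.
Read 'a': S→{F}; now {F}.
Read 'b': F→{F}; now {F}.
Read 'a': F→{S, D}; now {S, D}.
Read 'c': S→{C, F}, D→{B, F}; now {B, C, F}.
Read 'b': B→{A, F}, C→{S, F}, F→{F}; union {S, A, F}; ε-closure = {S, A, C, F}.
Read 'a': S→{F}, A→{A, C}, C→{C}, F→{S, D}; now {S, A, C, D, F}.
Read 'a': S→{F}, A→{A, C}, C→{C}, D→{F}, F→{S, D}; now {S, A, C, D, F}.
Read 'a': S→{F}, A→{A, C}, C→{C}, D→{F}, F→{S, D}; now {S, A, C, D, F}.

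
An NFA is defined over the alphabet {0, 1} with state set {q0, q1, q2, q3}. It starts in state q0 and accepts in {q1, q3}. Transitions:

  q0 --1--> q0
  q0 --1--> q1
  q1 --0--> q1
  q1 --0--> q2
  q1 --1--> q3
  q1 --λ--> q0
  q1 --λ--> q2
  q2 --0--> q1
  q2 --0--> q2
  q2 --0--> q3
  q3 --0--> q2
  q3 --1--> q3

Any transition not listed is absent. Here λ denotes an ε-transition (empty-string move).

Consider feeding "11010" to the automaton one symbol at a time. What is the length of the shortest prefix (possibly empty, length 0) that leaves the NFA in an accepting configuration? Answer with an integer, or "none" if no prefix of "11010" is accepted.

1

Start in {q0}.
Read '1': q0→{q0, q1}; union {q0, q1}; ε-closure = {q0, q1, q2}.
None of the earlier sets intersect F, but {q0, q1, q2} does.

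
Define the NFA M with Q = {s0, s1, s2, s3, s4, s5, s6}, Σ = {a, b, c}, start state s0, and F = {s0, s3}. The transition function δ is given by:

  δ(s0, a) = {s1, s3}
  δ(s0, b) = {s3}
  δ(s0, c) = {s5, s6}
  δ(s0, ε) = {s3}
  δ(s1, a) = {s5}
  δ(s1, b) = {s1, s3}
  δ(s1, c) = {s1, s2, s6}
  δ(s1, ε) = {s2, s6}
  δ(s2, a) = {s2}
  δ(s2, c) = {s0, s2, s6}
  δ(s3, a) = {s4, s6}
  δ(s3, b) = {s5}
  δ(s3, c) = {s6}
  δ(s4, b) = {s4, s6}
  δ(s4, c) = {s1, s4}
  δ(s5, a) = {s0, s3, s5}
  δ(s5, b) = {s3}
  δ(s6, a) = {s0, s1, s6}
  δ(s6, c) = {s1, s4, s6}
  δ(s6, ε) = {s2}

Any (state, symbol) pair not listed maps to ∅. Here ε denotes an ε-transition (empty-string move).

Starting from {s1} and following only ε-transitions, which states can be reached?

{s1, s2, s6}

Begin with {s1}.
ε-move s1 → s2; add s2.
ε-move s1 → s6; add s6.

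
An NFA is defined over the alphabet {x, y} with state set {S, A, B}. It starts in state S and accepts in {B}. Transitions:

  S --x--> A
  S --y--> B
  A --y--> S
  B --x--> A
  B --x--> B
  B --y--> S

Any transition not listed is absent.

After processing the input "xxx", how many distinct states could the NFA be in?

0

Start in {S}.
Read 'x': {S} → {A}.
Read 'x': {A} → ∅.
The set is empty and remains empty for the remaining 1 symbol.
That set has 0 states.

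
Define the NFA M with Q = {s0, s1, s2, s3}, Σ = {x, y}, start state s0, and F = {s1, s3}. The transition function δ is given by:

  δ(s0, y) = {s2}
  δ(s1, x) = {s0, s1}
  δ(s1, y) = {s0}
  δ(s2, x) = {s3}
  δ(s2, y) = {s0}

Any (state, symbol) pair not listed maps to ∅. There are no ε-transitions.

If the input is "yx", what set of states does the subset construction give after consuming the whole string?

{s3}

Start in {s0}.
Read 'y': s0→{s2}; now {s2}.
Read 'x': s2→{s3}; now {s3}.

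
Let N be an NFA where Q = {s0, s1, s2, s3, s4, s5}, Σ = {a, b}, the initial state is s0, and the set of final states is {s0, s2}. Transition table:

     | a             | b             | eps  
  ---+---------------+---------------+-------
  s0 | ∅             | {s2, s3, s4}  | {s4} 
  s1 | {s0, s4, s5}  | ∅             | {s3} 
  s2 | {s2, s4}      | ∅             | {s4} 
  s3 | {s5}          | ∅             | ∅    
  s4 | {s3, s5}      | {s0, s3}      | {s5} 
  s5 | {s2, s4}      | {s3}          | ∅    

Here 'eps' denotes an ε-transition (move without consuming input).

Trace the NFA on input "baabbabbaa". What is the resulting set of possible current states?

{s2, s3, s4, s5}

Start: ε-closure({s0}) = {s0, s4, s5}.
Read 'b': s0→{s2, s3, s4}, s4→{s0, s3}, s5→{s3}; union {s0, s2, s3, s4}; ε-closure = {s0, s2, s3, s4, s5}.
Read 'a': s0→∅, s2→{s2, s4}, s3→{s5}, s4→{s3, s5}, s5→{s2, s4}; now {s2, s3, s4, s5}.
Read 'a': s2→{s2, s4}, s3→{s5}, s4→{s3, s5}, s5→{s2, s4}; now {s2, s3, s4, s5}.
Read 'b': s2→∅, s3→∅, s4→{s0, s3}, s5→{s3}; union {s0, s3}; ε-closure = {s0, s3, s4, s5}.
Read 'b': s0→{s2, s3, s4}, s3→∅, s4→{s0, s3}, s5→{s3}; union {s0, s2, s3, s4}; ε-closure = {s0, s2, s3, s4, s5}.
Read 'a': s0→∅, s2→{s2, s4}, s3→{s5}, s4→{s3, s5}, s5→{s2, s4}; now {s2, s3, s4, s5}.
Read 'b': s2→∅, s3→∅, s4→{s0, s3}, s5→{s3}; union {s0, s3}; ε-closure = {s0, s3, s4, s5}.
Read 'b': s0→{s2, s3, s4}, s3→∅, s4→{s0, s3}, s5→{s3}; union {s0, s2, s3, s4}; ε-closure = {s0, s2, s3, s4, s5}.
Read 'a': s0→∅, s2→{s2, s4}, s3→{s5}, s4→{s3, s5}, s5→{s2, s4}; now {s2, s3, s4, s5}.
Read 'a': s2→{s2, s4}, s3→{s5}, s4→{s3, s5}, s5→{s2, s4}; now {s2, s3, s4, s5}.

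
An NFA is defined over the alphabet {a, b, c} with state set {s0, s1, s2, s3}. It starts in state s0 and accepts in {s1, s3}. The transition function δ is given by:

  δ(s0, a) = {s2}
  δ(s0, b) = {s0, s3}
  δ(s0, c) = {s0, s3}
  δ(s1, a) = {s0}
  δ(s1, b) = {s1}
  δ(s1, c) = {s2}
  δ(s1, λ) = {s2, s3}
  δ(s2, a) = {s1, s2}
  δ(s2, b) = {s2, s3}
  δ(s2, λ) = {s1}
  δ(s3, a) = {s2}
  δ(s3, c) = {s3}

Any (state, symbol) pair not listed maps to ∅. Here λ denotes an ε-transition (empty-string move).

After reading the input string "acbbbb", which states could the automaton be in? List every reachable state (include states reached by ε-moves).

{s1, s2, s3}

Start in {s0}.
Read 'a': s0→{s2}; union {s2}; ε-closure = {s1, s2, s3}.
Read 'c': s1→{s2}, s2→∅, s3→{s3}; union {s2, s3}; ε-closure = {s1, s2, s3}.
Read 'b': s1→{s1}, s2→{s2, s3}, s3→∅; now {s1, s2, s3}.
Read 'b': s1→{s1}, s2→{s2, s3}, s3→∅; now {s1, s2, s3}.
Read 'b': s1→{s1}, s2→{s2, s3}, s3→∅; now {s1, s2, s3}.
Read 'b': s1→{s1}, s2→{s2, s3}, s3→∅; now {s1, s2, s3}.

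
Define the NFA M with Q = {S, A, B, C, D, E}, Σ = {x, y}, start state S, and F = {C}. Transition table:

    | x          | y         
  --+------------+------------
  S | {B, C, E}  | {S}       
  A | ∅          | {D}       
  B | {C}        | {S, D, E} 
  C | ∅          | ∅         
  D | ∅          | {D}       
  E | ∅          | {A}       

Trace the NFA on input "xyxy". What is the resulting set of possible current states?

{S, A, D, E}

Start in {S}.
Read 'x': S→{B, C, E}; now {B, C, E}.
Read 'y': B→{S, D, E}, C→∅, E→{A}; now {S, A, D, E}.
Read 'x': S→{B, C, E}, A→∅, D→∅, E→∅; now {B, C, E}.
Read 'y': B→{S, D, E}, C→∅, E→{A}; now {S, A, D, E}.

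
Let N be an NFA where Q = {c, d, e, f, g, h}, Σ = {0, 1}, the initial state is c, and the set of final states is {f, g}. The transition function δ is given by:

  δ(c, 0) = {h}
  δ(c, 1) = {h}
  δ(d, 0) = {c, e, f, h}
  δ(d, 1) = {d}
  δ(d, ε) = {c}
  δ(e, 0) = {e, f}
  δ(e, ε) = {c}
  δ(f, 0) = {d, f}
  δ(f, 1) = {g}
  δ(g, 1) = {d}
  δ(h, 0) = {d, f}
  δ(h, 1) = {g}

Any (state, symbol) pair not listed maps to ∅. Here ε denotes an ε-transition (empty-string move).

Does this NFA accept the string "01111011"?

Yes

Start in {c}.
Read '0': {c} → {h}.
Read '1': {h} → {g}.
Read '1': {g} → {c, d}.
Read '1': {c, d} → {c, d, h}.
Read '1': {c, d, h} → {c, d, g, h}.
Read '0': {c, d, g, h} → {c, d, e, f, h}.
Read '1': {c, d, e, f, h} → {c, d, g, h}.
Read '1': {c, d, g, h} → {c, d, g, h}.
The final set {c, d, g, h} contains the accepting state g.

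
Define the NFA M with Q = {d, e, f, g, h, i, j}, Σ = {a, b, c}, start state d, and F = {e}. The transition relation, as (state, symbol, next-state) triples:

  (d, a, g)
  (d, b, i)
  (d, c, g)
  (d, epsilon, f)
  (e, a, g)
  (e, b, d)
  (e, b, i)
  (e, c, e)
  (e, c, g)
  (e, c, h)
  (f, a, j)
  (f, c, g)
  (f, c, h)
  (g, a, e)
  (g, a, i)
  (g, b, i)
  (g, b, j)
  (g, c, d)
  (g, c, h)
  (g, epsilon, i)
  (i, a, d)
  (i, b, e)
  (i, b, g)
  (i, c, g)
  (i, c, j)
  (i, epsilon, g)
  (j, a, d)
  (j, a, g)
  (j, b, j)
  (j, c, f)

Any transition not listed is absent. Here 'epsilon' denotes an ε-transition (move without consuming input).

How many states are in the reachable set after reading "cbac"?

Start: ε-closure({d}) = {d, f}.
Read 'c': d→{g}, f→{g, h}; union {g, h}; ε-closure = {g, h, i}.
Read 'b': g→{i, j}, h→∅, i→{e, g}; now {e, g, i, j}.
Read 'a': e→{g}, g→{e, i}, i→{d}, j→{d, g}; union {d, e, g, i}; ε-closure = {d, e, f, g, i}.
Read 'c': d→{g}, e→{e, g, h}, f→{g, h}, g→{d, h}, i→{g, j}; union {d, e, g, h, j}; ε-closure = {d, e, f, g, h, i, j}.
That set has 7 states.

7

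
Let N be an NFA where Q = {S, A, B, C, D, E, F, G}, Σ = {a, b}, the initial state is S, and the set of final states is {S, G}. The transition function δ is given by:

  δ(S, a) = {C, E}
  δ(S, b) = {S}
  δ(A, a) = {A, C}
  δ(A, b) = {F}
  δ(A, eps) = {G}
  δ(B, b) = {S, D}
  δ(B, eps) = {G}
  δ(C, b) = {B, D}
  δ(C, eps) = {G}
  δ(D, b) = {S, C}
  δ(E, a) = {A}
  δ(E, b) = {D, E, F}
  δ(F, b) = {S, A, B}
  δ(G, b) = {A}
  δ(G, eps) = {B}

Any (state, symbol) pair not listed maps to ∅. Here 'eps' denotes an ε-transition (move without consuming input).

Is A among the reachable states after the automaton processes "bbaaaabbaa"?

Yes

Start in {S}.
Read 'b': {S} → {S}.
Read 'b': {S} → {S}.
Read 'a': {S} → {B, C, E, G}.
Read 'a': {B, C, E, G} → {A, B, G}.
Read 'a': {A, B, G} → {A, B, C, G}.
Read 'a': {A, B, C, G} → {A, B, C, G}.
Read 'b': {A, B, C, G} → {S, A, B, D, F, G}.
Read 'b': {S, A, B, D, F, G} → {S, A, B, C, D, F, G}.
Read 'a': {S, A, B, C, D, F, G} → {A, B, C, E, G}.
Read 'a': {A, B, C, E, G} → {A, B, C, G}.
State A is in {A, B, C, G}.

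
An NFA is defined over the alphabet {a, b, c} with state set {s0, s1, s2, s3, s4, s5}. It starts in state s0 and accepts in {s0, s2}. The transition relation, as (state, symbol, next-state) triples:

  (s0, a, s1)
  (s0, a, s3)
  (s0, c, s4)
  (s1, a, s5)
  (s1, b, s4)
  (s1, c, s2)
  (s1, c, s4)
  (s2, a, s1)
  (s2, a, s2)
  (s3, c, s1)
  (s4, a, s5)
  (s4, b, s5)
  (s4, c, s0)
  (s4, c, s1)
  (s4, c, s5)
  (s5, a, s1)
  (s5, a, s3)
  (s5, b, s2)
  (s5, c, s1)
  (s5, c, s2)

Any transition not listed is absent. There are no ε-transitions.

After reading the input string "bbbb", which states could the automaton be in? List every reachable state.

Start in {s0}.
Read 'b': s0→∅; now ∅.
The set is empty and remains empty for the remaining 3 symbols.

∅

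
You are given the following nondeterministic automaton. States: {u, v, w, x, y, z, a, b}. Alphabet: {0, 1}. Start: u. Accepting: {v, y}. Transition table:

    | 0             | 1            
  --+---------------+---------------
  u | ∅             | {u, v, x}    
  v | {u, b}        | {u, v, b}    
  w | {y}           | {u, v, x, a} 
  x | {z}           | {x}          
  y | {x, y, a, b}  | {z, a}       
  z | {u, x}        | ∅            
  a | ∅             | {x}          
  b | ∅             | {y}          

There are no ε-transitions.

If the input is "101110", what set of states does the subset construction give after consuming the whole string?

{u, x, y, z, a, b}

Start in {u}.
Read '1': {u} → {u, v, x}.
Read '0': {u, v, x} → {u, z, b}.
Read '1': {u, z, b} → {u, v, x, y}.
Read '1': {u, v, x, y} → {u, v, x, z, a, b}.
Read '1': {u, v, x, z, a, b} → {u, v, x, y, b}.
Read '0': {u, v, x, y, b} → {u, x, y, z, a, b}.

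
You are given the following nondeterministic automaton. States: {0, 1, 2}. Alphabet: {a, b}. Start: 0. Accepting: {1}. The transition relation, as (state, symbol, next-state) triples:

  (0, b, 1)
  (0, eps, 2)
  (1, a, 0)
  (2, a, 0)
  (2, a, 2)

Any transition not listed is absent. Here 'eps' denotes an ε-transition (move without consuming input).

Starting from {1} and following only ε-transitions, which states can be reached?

{1}

Begin with {1}.
No ε-moves leave this set, so the closure equals the set itself.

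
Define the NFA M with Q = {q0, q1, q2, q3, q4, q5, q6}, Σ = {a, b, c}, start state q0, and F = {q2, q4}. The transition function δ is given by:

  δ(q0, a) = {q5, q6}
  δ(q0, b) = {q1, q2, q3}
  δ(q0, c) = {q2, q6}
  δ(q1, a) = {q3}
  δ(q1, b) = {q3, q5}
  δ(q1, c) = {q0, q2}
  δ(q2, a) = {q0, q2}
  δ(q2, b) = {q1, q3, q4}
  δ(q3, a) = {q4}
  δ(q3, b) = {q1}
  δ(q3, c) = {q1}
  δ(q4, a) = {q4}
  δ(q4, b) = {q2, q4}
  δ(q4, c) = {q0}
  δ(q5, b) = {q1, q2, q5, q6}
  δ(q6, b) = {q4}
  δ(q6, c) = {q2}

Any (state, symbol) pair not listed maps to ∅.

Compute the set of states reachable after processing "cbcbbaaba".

Start in {q0}.
Read 'c': {q0} → {q2, q6}.
Read 'b': {q2, q6} → {q1, q3, q4}.
Read 'c': {q1, q3, q4} → {q0, q1, q2}.
Read 'b': {q0, q1, q2} → {q1, q2, q3, q4, q5}.
Read 'b': {q1, q2, q3, q4, q5} → {q1, q2, q3, q4, q5, q6}.
Read 'a': {q1, q2, q3, q4, q5, q6} → {q0, q2, q3, q4}.
Read 'a': {q0, q2, q3, q4} → {q0, q2, q4, q5, q6}.
Read 'b': {q0, q2, q4, q5, q6} → {q1, q2, q3, q4, q5, q6}.
Read 'a': {q1, q2, q3, q4, q5, q6} → {q0, q2, q3, q4}.

{q0, q2, q3, q4}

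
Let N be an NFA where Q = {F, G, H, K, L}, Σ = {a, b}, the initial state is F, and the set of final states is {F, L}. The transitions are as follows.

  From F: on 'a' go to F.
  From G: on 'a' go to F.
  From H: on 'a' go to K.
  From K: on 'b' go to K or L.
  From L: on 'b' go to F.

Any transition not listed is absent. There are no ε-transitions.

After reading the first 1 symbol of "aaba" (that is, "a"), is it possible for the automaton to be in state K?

No

Start in {F}.
Read 'a': F→{F}; now {F}.
State K is not in {F}.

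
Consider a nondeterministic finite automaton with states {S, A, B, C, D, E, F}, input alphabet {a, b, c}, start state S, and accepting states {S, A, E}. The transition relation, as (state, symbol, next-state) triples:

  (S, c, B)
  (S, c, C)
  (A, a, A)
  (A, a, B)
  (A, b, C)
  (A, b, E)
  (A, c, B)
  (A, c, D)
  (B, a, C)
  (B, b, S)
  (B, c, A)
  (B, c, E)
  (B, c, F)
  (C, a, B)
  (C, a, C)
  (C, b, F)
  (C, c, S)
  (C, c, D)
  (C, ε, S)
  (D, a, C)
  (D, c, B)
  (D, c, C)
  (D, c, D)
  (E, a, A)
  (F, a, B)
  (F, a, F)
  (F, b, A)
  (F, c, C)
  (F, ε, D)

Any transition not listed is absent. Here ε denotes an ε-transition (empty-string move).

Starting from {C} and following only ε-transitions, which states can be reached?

{S, C}

Begin with {C}.
ε-move C → S; add S.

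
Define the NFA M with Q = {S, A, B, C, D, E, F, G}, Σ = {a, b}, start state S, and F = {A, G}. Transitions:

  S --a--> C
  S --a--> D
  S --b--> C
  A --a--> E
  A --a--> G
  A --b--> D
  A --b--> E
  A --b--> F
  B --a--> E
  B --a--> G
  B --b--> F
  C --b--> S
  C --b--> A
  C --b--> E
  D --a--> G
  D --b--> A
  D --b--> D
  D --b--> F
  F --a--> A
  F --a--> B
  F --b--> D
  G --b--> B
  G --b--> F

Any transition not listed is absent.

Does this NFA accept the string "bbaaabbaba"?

No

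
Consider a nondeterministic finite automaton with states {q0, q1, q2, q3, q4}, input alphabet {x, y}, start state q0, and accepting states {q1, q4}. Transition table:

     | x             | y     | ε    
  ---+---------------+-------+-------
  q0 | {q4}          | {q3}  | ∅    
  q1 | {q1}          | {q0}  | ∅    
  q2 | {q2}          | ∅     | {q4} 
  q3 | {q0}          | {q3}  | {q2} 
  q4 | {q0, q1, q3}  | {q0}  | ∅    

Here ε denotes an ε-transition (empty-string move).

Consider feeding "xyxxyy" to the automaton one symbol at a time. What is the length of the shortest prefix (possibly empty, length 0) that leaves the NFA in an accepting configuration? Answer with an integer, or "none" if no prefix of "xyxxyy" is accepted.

1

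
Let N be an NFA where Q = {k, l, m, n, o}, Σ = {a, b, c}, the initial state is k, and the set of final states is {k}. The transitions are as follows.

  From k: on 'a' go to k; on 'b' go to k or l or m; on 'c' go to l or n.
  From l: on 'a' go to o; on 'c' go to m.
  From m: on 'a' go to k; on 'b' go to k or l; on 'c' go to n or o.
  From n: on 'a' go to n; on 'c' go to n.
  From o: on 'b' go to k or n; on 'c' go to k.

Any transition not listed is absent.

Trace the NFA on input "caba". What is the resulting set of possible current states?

{k, n}

Start in {k}.
Read 'c': {k} → {l, n}.
Read 'a': {l, n} → {n, o}.
Read 'b': {n, o} → {k, n}.
Read 'a': {k, n} → {k, n}.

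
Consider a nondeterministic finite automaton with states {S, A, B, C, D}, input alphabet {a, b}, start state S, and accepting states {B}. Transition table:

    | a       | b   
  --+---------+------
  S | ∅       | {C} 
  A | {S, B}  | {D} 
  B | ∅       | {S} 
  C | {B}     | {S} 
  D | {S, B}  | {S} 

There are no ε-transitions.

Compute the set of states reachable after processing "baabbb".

Start in {S}.
Read 'b': {S} → {C}.
Read 'a': {C} → {B}.
Read 'a': {B} → ∅.
The set is empty and remains empty for the remaining 3 symbols.

∅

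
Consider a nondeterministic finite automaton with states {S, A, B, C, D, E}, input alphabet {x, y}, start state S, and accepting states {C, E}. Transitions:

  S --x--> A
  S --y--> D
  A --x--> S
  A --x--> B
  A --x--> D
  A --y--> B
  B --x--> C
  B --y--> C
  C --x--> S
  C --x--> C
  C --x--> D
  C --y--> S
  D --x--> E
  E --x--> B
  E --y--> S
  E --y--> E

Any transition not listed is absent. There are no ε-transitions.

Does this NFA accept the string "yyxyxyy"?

Start in {S}.
Read 'y': S→{D}; now {D}.
Read 'y': D→∅; now ∅.
The set is empty and remains empty for the remaining 5 symbols.
The final set ∅ contains no accepting state.

No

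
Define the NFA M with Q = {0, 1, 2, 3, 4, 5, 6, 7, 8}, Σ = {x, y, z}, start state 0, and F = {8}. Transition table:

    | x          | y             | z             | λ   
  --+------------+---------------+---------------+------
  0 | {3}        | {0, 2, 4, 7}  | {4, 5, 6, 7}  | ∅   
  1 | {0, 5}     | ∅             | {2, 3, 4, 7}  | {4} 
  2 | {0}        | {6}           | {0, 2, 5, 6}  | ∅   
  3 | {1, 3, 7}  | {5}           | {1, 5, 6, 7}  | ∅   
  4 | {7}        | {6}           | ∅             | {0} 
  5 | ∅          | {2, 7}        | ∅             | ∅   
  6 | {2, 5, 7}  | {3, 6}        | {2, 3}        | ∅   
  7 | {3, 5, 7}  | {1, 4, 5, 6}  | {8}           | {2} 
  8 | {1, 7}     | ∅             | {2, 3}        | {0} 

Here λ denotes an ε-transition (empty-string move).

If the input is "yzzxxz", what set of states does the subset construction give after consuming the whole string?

Start in {0}.
Read 'y': 0→{0, 2, 4, 7}; now {0, 2, 4, 7}.
Read 'z': 0→{4, 5, 6, 7}, 2→{0, 2, 5, 6}, 4→∅, 7→{8}; now {0, 2, 4, 5, 6, 7, 8}.
Read 'z': 0→{4, 5, 6, 7}, 2→{0, 2, 5, 6}, 4→∅, 5→∅, 6→{2, 3}, 7→{8}, 8→{2, 3}; now {0, 2, 3, 4, 5, 6, 7, 8}.
Read 'x': 0→{3}, 2→{0}, 3→{1, 3, 7}, 4→{7}, 5→∅, 6→{2, 5, 7}, 7→{3, 5, 7}, 8→{1, 7}; union {0, 1, 2, 3, 5, 7}; ε-closure = {0, 1, 2, 3, 4, 5, 7}.
Read 'x': 0→{3}, 1→{0, 5}, 2→{0}, 3→{1, 3, 7}, 4→{7}, 5→∅, 7→{3, 5, 7}; union {0, 1, 3, 5, 7}; ε-closure = {0, 1, 2, 3, 4, 5, 7}.
Read 'z': 0→{4, 5, 6, 7}, 1→{2, 3, 4, 7}, 2→{0, 2, 5, 6}, 3→{1, 5, 6, 7}, 4→∅, 5→∅, 7→{8}; now {0, 1, 2, 3, 4, 5, 6, 7, 8}.

{0, 1, 2, 3, 4, 5, 6, 7, 8}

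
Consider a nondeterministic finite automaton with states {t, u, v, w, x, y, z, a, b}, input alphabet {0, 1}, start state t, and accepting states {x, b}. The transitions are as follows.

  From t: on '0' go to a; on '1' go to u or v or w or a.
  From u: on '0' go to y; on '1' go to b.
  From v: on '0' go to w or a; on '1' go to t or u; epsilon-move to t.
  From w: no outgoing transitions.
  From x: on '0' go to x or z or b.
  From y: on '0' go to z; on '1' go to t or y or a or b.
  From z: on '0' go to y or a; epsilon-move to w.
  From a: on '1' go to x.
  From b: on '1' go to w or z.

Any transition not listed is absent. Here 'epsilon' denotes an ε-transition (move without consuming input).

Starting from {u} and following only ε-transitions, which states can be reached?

{u}

Begin with {u}.
No ε-moves leave this set, so the closure equals the set itself.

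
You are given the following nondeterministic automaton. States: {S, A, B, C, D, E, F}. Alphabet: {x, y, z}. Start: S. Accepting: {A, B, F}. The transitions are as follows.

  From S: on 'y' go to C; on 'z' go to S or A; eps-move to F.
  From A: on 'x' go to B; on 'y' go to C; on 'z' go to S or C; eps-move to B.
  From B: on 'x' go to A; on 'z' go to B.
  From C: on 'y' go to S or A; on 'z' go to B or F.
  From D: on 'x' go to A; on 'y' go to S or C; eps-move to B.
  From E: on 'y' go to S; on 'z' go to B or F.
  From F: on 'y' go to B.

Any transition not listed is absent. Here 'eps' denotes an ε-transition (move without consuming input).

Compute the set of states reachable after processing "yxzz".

{S, A, B, F}

Start: ε-closure({S}) = {S, F}.
Read 'y': {S, F} → {B, C}.
Read 'x': {B, C} → {A, B}.
Read 'z': {A, B} → {S, B, C, F}.
Read 'z': {S, B, C, F} → {S, A, B, F}.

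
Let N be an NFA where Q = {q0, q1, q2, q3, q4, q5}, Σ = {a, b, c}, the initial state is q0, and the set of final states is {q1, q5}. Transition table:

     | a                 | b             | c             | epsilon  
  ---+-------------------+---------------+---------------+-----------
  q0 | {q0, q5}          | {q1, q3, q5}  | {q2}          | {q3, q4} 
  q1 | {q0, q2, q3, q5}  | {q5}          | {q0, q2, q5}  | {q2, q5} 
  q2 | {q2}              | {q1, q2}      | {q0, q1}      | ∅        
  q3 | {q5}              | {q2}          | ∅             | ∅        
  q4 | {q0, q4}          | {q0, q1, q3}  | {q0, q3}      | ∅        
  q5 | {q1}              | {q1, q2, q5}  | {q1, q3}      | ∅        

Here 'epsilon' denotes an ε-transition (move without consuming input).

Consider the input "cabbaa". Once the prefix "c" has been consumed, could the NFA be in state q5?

Start: ε-closure({q0}) = {q0, q3, q4}.
Read 'c': {q0, q3, q4} → {q0, q2, q3, q4}.
State q5 is not in {q0, q2, q3, q4}.

No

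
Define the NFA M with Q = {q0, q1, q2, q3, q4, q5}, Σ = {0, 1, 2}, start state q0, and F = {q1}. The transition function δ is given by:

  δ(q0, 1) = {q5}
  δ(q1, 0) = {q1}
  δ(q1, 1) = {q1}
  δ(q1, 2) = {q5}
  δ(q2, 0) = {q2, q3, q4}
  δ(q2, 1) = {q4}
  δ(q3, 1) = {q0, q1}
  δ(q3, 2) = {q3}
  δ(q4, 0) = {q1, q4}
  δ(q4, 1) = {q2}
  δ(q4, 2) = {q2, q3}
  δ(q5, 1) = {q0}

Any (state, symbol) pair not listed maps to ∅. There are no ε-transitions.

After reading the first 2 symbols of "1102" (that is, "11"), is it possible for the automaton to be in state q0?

Yes

Start in {q0}.
Read '1': q0→{q5}; now {q5}.
Read '1': q5→{q0}; now {q0}.
State q0 is in {q0}.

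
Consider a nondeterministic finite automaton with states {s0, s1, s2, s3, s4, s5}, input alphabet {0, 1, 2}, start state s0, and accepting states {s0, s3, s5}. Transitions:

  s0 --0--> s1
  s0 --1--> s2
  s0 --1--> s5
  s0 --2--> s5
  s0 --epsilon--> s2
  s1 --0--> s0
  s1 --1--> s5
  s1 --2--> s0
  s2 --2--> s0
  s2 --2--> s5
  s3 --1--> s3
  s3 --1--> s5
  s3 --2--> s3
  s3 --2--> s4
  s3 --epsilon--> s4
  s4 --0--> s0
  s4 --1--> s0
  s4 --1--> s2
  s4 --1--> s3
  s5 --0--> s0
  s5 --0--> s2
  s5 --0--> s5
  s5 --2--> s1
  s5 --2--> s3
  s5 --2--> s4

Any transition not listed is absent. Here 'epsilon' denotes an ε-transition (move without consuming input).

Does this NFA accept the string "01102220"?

Start: ε-closure({s0}) = {s0, s2}.
Read '0': s0→{s1}, s2→∅; now {s1}.
Read '1': s1→{s5}; now {s5}.
Read '1': s5→∅; now ∅.
The set is empty and remains empty for the remaining 5 symbols.
The final set ∅ contains no accepting state.

No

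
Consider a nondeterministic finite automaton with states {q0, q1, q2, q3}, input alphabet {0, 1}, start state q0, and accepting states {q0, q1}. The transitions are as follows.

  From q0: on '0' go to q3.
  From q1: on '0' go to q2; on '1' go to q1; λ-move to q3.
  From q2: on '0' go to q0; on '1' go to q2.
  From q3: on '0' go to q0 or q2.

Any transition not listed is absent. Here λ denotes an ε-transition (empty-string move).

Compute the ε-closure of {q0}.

{q0}

Begin with {q0}.
No ε-moves leave this set, so the closure equals the set itself.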